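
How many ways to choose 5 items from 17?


C(17,5) = 17!/(5! × 12!)
= 355687428096000/(120 × 479001600)
= 6188

C(17,5) = 6188


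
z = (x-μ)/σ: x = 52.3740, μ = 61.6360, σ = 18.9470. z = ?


z = (52.3740 - 61.6360)/18.9470
= -9.2620/18.9470
= -0.4888

z = -0.4888


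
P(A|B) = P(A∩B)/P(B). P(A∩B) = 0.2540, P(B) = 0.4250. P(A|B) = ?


P(A|B) = 0.2540/0.4250 = 0.5976

P(A|B) = 0.5976


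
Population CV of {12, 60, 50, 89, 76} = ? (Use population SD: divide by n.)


Mean = 57.4000
SD = 26.3332
CV = (26.3332/57.4000)*100 = 45.8767%

CV = 45.8767%


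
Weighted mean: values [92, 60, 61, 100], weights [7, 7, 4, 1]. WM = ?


Numerator = 92*7 + 60*7 + 61*4 + 100*1 = 1408
Denominator = 7 + 7 + 4 + 1 = 19
WM = 1408/19 = 74.1053

WM = 74.1053


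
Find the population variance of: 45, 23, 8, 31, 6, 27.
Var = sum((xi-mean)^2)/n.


Mean = 23.3333
Squared deviations: 469.4444, 0.1111, 235.1111, 58.7778, 300.4444, 13.4444
Sum = 1077.3333
Variance = 1077.3333/6 = 179.5556

Variance = 179.5556


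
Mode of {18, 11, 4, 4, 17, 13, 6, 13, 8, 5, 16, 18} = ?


Frequencies: 4:2, 5:1, 6:1, 8:1, 11:1, 13:2, 16:1, 17:1, 18:2
Max frequency = 2
Mode = 4, 13, 18

Mode = 4, 13, 18


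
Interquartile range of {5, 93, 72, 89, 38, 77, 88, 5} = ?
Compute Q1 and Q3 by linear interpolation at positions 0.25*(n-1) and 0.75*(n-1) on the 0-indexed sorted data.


Sorted: 5, 5, 38, 72, 77, 88, 89, 93
Q1 (25th %ile) = 29.7500
Q3 (75th %ile) = 88.2500
IQR = 88.2500 - 29.7500 = 58.5000

IQR = 58.5000


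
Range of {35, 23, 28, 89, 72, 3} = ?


Max = 89, Min = 3
Range = 89 - 3 = 86

Range = 86


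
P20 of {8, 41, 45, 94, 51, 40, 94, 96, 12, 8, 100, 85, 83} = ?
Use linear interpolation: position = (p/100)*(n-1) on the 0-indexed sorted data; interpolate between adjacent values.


Sorted: 8, 8, 12, 40, 41, 45, 51, 83, 85, 94, 94, 96, 100
n = 13
Index = 20/100 * 12 = 2.4000
Lower = data[2] = 12, Upper = data[3] = 40
P20 = 12 + 0.4000*(28) = 23.2000

P20 = 23.2000


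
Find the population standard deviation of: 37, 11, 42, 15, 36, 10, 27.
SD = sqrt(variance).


Mean = 25.4286
Variance = 153.9592
SD = sqrt(153.9592) = 12.4080

SD = 12.4080


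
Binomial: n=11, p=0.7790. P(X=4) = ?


C(11,4) = 330
p^4 = 0.368256
(1-p)^7 = 2.574814e-05
P = 330 * 0.368256 * 2.574814e-05 = 0.0031

P(X=4) = 0.0031


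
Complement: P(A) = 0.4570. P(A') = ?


P(not A) = 1 - 0.4570 = 0.5430

P(not A) = 0.5430


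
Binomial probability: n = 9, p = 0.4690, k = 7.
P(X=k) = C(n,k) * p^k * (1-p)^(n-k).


C(9,7) = 36
p^7 = 0.004991
(1-p)^2 = 0.281961
P = 36 * 0.004991 * 0.281961 = 0.0507

P(X=7) = 0.0507


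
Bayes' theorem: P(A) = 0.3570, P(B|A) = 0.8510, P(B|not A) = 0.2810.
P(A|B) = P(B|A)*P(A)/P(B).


P(B) = P(B|A)*P(A) + P(B|A')*P(A')
= 0.8510*0.3570 + 0.2810*0.6430
= 0.303807 + 0.180683 = 0.484490
P(A|B) = 0.303807/0.484490 = 0.6271

P(A|B) = 0.6271


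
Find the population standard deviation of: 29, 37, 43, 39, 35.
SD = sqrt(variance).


Mean = 36.6000
Variance = 21.4400
SD = sqrt(21.4400) = 4.6303

SD = 4.6303


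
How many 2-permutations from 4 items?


P(4,2) = 4!/2!
= 24/2
= 12

P(4,2) = 12


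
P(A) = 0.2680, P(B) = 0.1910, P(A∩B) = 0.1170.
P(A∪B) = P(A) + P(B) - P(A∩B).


P(A∪B) = 0.2680 + 0.1910 - 0.1170
= 0.4590 - 0.1170
= 0.3420

P(A∪B) = 0.3420


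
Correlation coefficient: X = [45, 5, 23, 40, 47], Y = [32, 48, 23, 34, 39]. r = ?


Mean X = 32.0000, Mean Y = 35.2000
SD X = 15.924823, SD Y = 8.231646
Cov = -46.000000
r = -46.000000/(15.924823*8.231646) = -0.3509

r = -0.3509


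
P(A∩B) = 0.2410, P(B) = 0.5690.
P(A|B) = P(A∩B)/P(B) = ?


P(A|B) = 0.2410/0.5690 = 0.4236

P(A|B) = 0.4236


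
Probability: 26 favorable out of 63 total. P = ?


P = 26/63 = 0.4127

P = 0.4127


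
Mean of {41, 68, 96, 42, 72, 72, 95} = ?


Sum = 41 + 68 + 96 + 42 + 72 + 72 + 95 = 486
n = 7
Mean = 486/7 = 69.4286

Mean = 69.4286


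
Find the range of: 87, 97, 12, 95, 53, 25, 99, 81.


Max = 99, Min = 12
Range = 99 - 12 = 87

Range = 87


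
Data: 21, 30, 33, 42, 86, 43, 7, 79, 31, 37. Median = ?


Sorted: 7, 21, 30, 31, 33, 37, 42, 43, 79, 86
n = 10 (even)
Middle values: 33 and 37
Median = (33+37)/2 = 35.0000

Median = 35.0000


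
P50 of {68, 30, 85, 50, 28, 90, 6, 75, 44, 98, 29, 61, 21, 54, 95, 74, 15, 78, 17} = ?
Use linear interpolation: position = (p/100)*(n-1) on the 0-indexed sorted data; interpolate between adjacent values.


Sorted: 6, 15, 17, 21, 28, 29, 30, 44, 50, 54, 61, 68, 74, 75, 78, 85, 90, 95, 98
n = 19
Index = 50/100 * 18 = 9.0000
Lower = data[9] = 54, Upper = data[10] = 61
P50 = 54 + 0*(7) = 54.0000

P50 = 54.0000


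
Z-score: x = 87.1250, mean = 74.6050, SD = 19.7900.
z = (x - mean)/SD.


z = (87.1250 - 74.6050)/19.7900
= 12.5200/19.7900
= 0.6326

z = 0.6326


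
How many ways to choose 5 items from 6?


C(6,5) = 6!/(5! × 1!)
= 720/(120 × 1)
= 6

C(6,5) = 6


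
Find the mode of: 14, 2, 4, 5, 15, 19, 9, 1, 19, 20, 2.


Frequencies: 1:1, 2:2, 4:1, 5:1, 9:1, 14:1, 15:1, 19:2, 20:1
Max frequency = 2
Mode = 2, 19

Mode = 2, 19


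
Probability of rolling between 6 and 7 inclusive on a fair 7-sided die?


Favorable outcomes (6 ≤ roll ≤ 7): 2
Total outcomes = 7
P = 2/7 = 0.2857

P = 0.2857


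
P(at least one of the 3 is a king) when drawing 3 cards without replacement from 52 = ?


P(at least one) = 1 - P(none)
P(none) = (48/52) × (47/51) × (46/50) = 0.782624
P(at least one) = 1 - 0.782624 = 0.2174

P = 0.2174


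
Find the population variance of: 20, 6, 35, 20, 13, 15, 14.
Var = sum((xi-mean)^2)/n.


Mean = 17.5714
Squared deviations: 5.8980, 133.8980, 303.7551, 5.8980, 20.8980, 6.6122, 12.7551
Sum = 489.7143
Variance = 489.7143/7 = 69.9592

Variance = 69.9592


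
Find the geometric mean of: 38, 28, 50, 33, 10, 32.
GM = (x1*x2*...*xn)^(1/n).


Product = 38 × 28 × 50 × 33 × 10 × 32 = 561792000
GM = 561792000^(1/6) = 28.7252

GM = 28.7252


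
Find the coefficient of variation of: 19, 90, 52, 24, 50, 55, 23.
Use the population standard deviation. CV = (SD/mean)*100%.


Mean = 44.7143
SD = 23.2975
CV = (23.2975/44.7143)*100 = 52.1031%

CV = 52.1031%


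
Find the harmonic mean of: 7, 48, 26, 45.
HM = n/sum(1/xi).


Sum of reciprocals = 1/7 + 1/48 + 1/26 + 1/45 = 0.224374
HM = 4/0.224374 = 17.8274

HM = 17.8274


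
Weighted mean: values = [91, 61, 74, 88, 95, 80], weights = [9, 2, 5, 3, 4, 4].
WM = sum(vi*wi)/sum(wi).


Numerator = 91*9 + 61*2 + 74*5 + 88*3 + 95*4 + 80*4 = 2275
Denominator = 9 + 2 + 5 + 3 + 4 + 4 = 27
WM = 2275/27 = 84.2593

WM = 84.2593


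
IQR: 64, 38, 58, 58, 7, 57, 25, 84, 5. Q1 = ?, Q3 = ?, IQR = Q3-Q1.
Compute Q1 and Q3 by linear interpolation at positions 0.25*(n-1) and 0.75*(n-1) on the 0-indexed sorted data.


Sorted: 5, 7, 25, 38, 57, 58, 58, 64, 84
Q1 (25th %ile) = 25.0000
Q3 (75th %ile) = 58.0000
IQR = 58.0000 - 25.0000 = 33.0000

IQR = 33.0000


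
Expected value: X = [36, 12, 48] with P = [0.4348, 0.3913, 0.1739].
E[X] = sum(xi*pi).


E[X] = 36*0.4348 + 12*0.3913 + 48*0.1739
= 15.6528 + 4.6956 + 8.3472
= 28.6956

E[X] = 28.6956


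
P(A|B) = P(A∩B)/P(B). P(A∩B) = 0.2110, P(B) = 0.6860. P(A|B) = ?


P(A|B) = 0.2110/0.6860 = 0.3076

P(A|B) = 0.3076


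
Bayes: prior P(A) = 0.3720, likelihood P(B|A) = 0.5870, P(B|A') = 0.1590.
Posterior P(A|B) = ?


P(B) = P(B|A)*P(A) + P(B|A')*P(A')
= 0.5870*0.3720 + 0.1590*0.6280
= 0.218364 + 0.099852 = 0.318216
P(A|B) = 0.218364/0.318216 = 0.6862

P(A|B) = 0.6862


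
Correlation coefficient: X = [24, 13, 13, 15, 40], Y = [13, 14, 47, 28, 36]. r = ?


Mean X = 21.0000, Mean Y = 27.6000
SD X = 10.334409, SD Y = 13.001538
Cov = 13.400000
r = 13.400000/(10.334409*13.001538) = 0.0997

r = 0.0997


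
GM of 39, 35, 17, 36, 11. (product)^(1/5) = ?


Product = 39 × 35 × 17 × 36 × 11 = 9189180
GM = 9189180^(1/5) = 24.6976

GM = 24.6976


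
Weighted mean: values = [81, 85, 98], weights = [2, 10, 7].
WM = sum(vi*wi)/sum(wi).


Numerator = 81*2 + 85*10 + 98*7 = 1698
Denominator = 2 + 10 + 7 = 19
WM = 1698/19 = 89.3684

WM = 89.3684


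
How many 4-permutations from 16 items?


P(16,4) = 16!/12!
= 20922789888000/479001600
= 43680

P(16,4) = 43680


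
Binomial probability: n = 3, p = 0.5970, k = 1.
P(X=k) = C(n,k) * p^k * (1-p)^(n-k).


C(3,1) = 3
p^1 = 0.597000
(1-p)^2 = 0.162409
P = 3 * 0.597000 * 0.162409 = 0.2909

P(X=1) = 0.2909


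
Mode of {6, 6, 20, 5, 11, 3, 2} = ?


Frequencies: 2:1, 3:1, 5:1, 6:2, 11:1, 20:1
Max frequency = 2
Mode = 6

Mode = 6


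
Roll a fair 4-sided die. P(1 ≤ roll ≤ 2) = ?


Favorable outcomes (1 ≤ roll ≤ 2): 2
Total outcomes = 4
P = 2/4 = 0.5000

P = 0.5000


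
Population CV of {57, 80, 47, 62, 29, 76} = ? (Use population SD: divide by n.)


Mean = 58.5000
SD = 17.2506
CV = (17.2506/58.5000)*100 = 29.4882%

CV = 29.4882%


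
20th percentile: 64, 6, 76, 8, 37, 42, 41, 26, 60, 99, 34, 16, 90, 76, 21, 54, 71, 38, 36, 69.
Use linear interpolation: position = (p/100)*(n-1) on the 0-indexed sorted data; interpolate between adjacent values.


Sorted: 6, 8, 16, 21, 26, 34, 36, 37, 38, 41, 42, 54, 60, 64, 69, 71, 76, 76, 90, 99
n = 20
Index = 20/100 * 19 = 3.8000
Lower = data[3] = 21, Upper = data[4] = 26
P20 = 21 + 0.8000*(5) = 25.0000

P20 = 25.0000


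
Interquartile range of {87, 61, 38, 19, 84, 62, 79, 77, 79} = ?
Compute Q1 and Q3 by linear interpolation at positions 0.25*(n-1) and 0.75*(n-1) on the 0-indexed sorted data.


Sorted: 19, 38, 61, 62, 77, 79, 79, 84, 87
Q1 (25th %ile) = 61.0000
Q3 (75th %ile) = 79.0000
IQR = 79.0000 - 61.0000 = 18.0000

IQR = 18.0000


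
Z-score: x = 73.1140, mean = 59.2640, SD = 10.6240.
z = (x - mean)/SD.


z = (73.1140 - 59.2640)/10.6240
= 13.8500/10.6240
= 1.3037

z = 1.3037


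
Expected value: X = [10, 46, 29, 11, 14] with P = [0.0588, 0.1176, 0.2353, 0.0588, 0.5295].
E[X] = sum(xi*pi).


E[X] = 10*0.0588 + 46*0.1176 + 29*0.2353 + 11*0.0588 + 14*0.5295
= 0.5880 + 5.4096 + 6.8237 + 0.6468 + 7.4130
= 20.8811

E[X] = 20.8811


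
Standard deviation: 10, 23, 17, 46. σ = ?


Mean = 24.0000
Variance = 182.5000
SD = sqrt(182.5000) = 13.5093

SD = 13.5093


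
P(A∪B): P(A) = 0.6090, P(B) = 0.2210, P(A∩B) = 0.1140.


P(A∪B) = 0.6090 + 0.2210 - 0.1140
= 0.8300 - 0.1140
= 0.7160

P(A∪B) = 0.7160


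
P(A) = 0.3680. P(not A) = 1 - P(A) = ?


P(not A) = 1 - 0.3680 = 0.6320

P(not A) = 0.6320


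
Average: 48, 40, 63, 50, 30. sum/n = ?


Sum = 48 + 40 + 63 + 50 + 30 = 231
n = 5
Mean = 231/5 = 46.2000

Mean = 46.2000


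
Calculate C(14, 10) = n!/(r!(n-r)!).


C(14,10) = 14!/(10! × 4!)
= 87178291200/(3628800 × 24)
= 1001

C(14,10) = 1001


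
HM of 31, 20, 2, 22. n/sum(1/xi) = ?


Sum of reciprocals = 1/31 + 1/20 + 1/2 + 1/22 = 0.627713
HM = 4/0.627713 = 6.3723

HM = 6.3723


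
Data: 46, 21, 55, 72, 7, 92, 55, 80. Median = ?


Sorted: 7, 21, 46, 55, 55, 72, 80, 92
n = 8 (even)
Middle values: 55 and 55
Median = (55+55)/2 = 55.0000

Median = 55.0000


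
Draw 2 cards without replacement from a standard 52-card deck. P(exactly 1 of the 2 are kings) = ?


Hypergeometric: P(X=1) = C(4,1)·C(48,1) / C(52,2)
= 4 × 48 / 1326
= 192/1326 = 0.1448

P = 0.1448


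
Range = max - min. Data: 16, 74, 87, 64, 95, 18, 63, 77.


Max = 95, Min = 16
Range = 95 - 16 = 79

Range = 79


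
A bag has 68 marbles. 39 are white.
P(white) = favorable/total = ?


P = 39/68 = 0.5735

P = 0.5735


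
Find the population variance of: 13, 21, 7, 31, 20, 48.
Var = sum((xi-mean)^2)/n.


Mean = 23.3333
Squared deviations: 106.7778, 5.4444, 266.7778, 58.7778, 11.1111, 608.4444
Sum = 1057.3333
Variance = 1057.3333/6 = 176.2222

Variance = 176.2222


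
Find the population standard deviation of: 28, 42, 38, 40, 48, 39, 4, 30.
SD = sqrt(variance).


Mean = 33.6250
Variance = 160.9844
SD = sqrt(160.9844) = 12.6880

SD = 12.6880


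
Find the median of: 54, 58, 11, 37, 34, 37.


Sorted: 11, 34, 37, 37, 54, 58
n = 6 (even)
Middle values: 37 and 37
Median = (37+37)/2 = 37.0000

Median = 37.0000


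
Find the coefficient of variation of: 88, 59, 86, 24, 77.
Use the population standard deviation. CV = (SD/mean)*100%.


Mean = 66.8000
SD = 23.7268
CV = (23.7268/66.8000)*100 = 35.5191%

CV = 35.5191%


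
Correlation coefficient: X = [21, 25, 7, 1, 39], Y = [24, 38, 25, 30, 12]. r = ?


Mean X = 18.6000, Mean Y = 25.8000
SD X = 13.469967, SD Y = 8.494704
Cov = -54.480000
r = -54.480000/(13.469967*8.494704) = -0.4761

r = -0.4761


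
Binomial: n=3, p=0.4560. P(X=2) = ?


C(3,2) = 3
p^2 = 0.207936
(1-p)^1 = 0.544000
P = 3 * 0.207936 * 0.544000 = 0.3394

P(X=2) = 0.3394


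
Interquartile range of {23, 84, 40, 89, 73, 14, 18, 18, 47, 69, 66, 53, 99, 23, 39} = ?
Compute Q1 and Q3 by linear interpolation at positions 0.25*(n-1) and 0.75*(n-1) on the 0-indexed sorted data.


Sorted: 14, 18, 18, 23, 23, 39, 40, 47, 53, 66, 69, 73, 84, 89, 99
Q1 (25th %ile) = 23.0000
Q3 (75th %ile) = 71.0000
IQR = 71.0000 - 23.0000 = 48.0000

IQR = 48.0000


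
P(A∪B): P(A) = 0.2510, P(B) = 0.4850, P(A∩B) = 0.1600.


P(A∪B) = 0.2510 + 0.4850 - 0.1600
= 0.7360 - 0.1600
= 0.5760

P(A∪B) = 0.5760


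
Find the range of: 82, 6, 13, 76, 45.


Max = 82, Min = 6
Range = 82 - 6 = 76

Range = 76


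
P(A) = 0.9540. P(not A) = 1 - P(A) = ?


P(not A) = 1 - 0.9540 = 0.0460

P(not A) = 0.0460


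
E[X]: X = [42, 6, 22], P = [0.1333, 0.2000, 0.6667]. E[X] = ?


E[X] = 42*0.1333 + 6*0.2000 + 22*0.6667
= 5.5986 + 1.2000 + 14.6674
= 21.4660

E[X] = 21.4660


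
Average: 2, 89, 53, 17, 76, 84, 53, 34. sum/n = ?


Sum = 2 + 89 + 53 + 17 + 76 + 84 + 53 + 34 = 408
n = 8
Mean = 408/8 = 51.0000

Mean = 51.0000


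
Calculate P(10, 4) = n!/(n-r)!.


P(10,4) = 10!/6!
= 3628800/720
= 5040

P(10,4) = 5040


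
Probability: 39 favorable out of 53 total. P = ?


P = 39/53 = 0.7358

P = 0.7358


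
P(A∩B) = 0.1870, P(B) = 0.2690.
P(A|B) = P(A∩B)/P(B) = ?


P(A|B) = 0.1870/0.2690 = 0.6952

P(A|B) = 0.6952


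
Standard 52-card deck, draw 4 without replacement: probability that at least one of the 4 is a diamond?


P(at least one) = 1 - P(none)
P(none) = (39/52) × (38/51) × (37/50) × (36/49) = 0.303818
P(at least one) = 1 - 0.303818 = 0.6962

P = 0.6962


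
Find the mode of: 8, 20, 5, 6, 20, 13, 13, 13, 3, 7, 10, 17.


Frequencies: 3:1, 5:1, 6:1, 7:1, 8:1, 10:1, 13:3, 17:1, 20:2
Max frequency = 3
Mode = 13

Mode = 13


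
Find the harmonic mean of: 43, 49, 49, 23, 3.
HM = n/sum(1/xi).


Sum of reciprocals = 1/43 + 1/49 + 1/49 + 1/23 + 1/3 = 0.440884
HM = 5/0.440884 = 11.3409

HM = 11.3409


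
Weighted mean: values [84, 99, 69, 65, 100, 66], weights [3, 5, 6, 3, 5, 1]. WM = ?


Numerator = 84*3 + 99*5 + 69*6 + 65*3 + 100*5 + 66*1 = 1922
Denominator = 3 + 5 + 6 + 3 + 5 + 1 = 23
WM = 1922/23 = 83.5652

WM = 83.5652


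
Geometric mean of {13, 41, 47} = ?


Product = 13 × 41 × 47 = 25051
GM = 25051^(1/3) = 29.2600

GM = 29.2600


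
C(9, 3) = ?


C(9,3) = 9!/(3! × 6!)
= 362880/(6 × 720)
= 84

C(9,3) = 84


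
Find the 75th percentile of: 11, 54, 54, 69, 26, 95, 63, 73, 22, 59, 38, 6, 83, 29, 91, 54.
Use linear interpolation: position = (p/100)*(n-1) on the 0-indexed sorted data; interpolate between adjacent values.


Sorted: 6, 11, 22, 26, 29, 38, 54, 54, 54, 59, 63, 69, 73, 83, 91, 95
n = 16
Index = 75/100 * 15 = 11.2500
Lower = data[11] = 69, Upper = data[12] = 73
P75 = 69 + 0.2500*(4) = 70.0000

P75 = 70.0000


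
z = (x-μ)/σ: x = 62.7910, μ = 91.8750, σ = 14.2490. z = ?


z = (62.7910 - 91.8750)/14.2490
= -29.0840/14.2490
= -2.0411

z = -2.0411


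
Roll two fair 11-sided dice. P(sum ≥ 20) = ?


Total outcomes = 11×11 = 121
Favorable (sum ≥ 20): 6
P = 6/121 = 0.0496

P = 0.0496


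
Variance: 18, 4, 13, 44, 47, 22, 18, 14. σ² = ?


Mean = 22.5000
Squared deviations: 20.2500, 342.2500, 90.2500, 462.2500, 600.2500, 0.2500, 20.2500, 72.2500
Sum = 1608.0000
Variance = 1608.0000/8 = 201.0000

Variance = 201.0000


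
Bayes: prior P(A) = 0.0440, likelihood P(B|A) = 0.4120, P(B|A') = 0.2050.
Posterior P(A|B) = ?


P(B) = P(B|A)*P(A) + P(B|A')*P(A')
= 0.4120*0.0440 + 0.2050*0.9560
= 0.018128 + 0.195980 = 0.214108
P(A|B) = 0.018128/0.214108 = 0.0847

P(A|B) = 0.0847


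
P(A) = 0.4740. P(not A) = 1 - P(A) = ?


P(not A) = 1 - 0.4740 = 0.5260

P(not A) = 0.5260


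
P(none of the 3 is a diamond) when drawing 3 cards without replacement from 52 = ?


P(no diamonds) = (39/52) × (38/51) × (37/50)
= 0.4135

P = 0.4135


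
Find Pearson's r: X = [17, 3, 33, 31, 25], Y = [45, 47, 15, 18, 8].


Mean X = 21.8000, Mean Y = 26.6000
SD X = 10.925200, SD Y = 16.181471
Cov = -148.080000
r = -148.080000/(10.925200*16.181471) = -0.8376

r = -0.8376


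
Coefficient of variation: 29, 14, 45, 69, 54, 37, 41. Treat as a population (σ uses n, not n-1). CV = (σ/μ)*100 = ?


Mean = 41.2857
SD = 16.2895
CV = (16.2895/41.2857)*100 = 39.4555%

CV = 39.4555%


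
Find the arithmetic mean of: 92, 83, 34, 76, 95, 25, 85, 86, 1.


Sum = 92 + 83 + 34 + 76 + 95 + 25 + 85 + 86 + 1 = 577
n = 9
Mean = 577/9 = 64.1111

Mean = 64.1111


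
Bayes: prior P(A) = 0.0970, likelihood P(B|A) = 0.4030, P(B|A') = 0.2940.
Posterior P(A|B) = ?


P(B) = P(B|A)*P(A) + P(B|A')*P(A')
= 0.4030*0.0970 + 0.2940*0.9030
= 0.039091 + 0.265482 = 0.304573
P(A|B) = 0.039091/0.304573 = 0.1283

P(A|B) = 0.1283


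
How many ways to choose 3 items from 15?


C(15,3) = 15!/(3! × 12!)
= 1307674368000/(6 × 479001600)
= 455

C(15,3) = 455


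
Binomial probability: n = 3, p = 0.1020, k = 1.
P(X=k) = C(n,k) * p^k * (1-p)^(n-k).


C(3,1) = 3
p^1 = 0.102000
(1-p)^2 = 0.806404
P = 3 * 0.102000 * 0.806404 = 0.2468

P(X=1) = 0.2468


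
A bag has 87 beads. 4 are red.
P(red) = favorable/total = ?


P = 4/87 = 0.0460

P = 0.0460


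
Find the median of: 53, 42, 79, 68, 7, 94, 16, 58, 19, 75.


Sorted: 7, 16, 19, 42, 53, 58, 68, 75, 79, 94
n = 10 (even)
Middle values: 53 and 58
Median = (53+58)/2 = 55.5000

Median = 55.5000


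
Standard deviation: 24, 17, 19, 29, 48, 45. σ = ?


Mean = 30.3333
Variance = 145.8889
SD = sqrt(145.8889) = 12.0784

SD = 12.0784


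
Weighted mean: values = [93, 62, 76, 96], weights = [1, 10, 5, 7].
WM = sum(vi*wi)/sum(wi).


Numerator = 93*1 + 62*10 + 76*5 + 96*7 = 1765
Denominator = 1 + 10 + 5 + 7 = 23
WM = 1765/23 = 76.7391

WM = 76.7391


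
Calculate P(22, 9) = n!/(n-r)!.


P(22,9) = 22!/13!
= 1124000727777607680000/6227020800
= 180503769600

P(22,9) = 180503769600


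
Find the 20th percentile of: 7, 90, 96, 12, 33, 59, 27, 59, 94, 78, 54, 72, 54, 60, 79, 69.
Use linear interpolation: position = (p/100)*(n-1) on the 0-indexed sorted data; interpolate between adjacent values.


Sorted: 7, 12, 27, 33, 54, 54, 59, 59, 60, 69, 72, 78, 79, 90, 94, 96
n = 16
Index = 20/100 * 15 = 3.0000
Lower = data[3] = 33, Upper = data[4] = 54
P20 = 33 + 0*(21) = 33.0000

P20 = 33.0000


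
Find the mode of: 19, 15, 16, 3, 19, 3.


Frequencies: 3:2, 15:1, 16:1, 19:2
Max frequency = 2
Mode = 3, 19

Mode = 3, 19


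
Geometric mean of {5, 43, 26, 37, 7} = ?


Product = 5 × 43 × 26 × 37 × 7 = 1447810
GM = 1447810^(1/5) = 17.0664

GM = 17.0664


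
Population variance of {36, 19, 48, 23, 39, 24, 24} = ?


Mean = 30.4286
Squared deviations: 31.0408, 130.6122, 308.7551, 55.1837, 73.4694, 41.3265, 41.3265
Sum = 681.7143
Variance = 681.7143/7 = 97.3878

Variance = 97.3878


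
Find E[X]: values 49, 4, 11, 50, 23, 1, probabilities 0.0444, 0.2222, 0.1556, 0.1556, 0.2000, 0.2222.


E[X] = 49*0.0444 + 4*0.2222 + 11*0.1556 + 50*0.1556 + 23*0.2000 + 1*0.2222
= 2.1756 + 0.8888 + 1.7116 + 7.7800 + 4.6000 + 0.2222
= 17.3782

E[X] = 17.3782


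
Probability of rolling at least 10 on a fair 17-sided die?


Favorable outcomes (roll ≥ 10): 8
Total outcomes = 17
P = 8/17 = 0.4706

P = 0.4706


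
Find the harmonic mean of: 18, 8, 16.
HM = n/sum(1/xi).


Sum of reciprocals = 1/18 + 1/8 + 1/16 = 0.243056
HM = 3/0.243056 = 12.3429

HM = 12.3429


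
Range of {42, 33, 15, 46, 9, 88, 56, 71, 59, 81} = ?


Max = 88, Min = 9
Range = 88 - 9 = 79

Range = 79


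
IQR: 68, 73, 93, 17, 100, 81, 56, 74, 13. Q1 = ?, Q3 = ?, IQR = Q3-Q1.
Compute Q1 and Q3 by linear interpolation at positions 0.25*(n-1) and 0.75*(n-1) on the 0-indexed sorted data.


Sorted: 13, 17, 56, 68, 73, 74, 81, 93, 100
Q1 (25th %ile) = 56.0000
Q3 (75th %ile) = 81.0000
IQR = 81.0000 - 56.0000 = 25.0000

IQR = 25.0000


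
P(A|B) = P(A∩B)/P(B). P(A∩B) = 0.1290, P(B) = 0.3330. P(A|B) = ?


P(A|B) = 0.1290/0.3330 = 0.3874

P(A|B) = 0.3874


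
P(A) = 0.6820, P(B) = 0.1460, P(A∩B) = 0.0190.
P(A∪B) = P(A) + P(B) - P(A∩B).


P(A∪B) = 0.6820 + 0.1460 - 0.0190
= 0.8280 - 0.0190
= 0.8090

P(A∪B) = 0.8090


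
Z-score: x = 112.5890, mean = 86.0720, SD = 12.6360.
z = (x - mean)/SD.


z = (112.5890 - 86.0720)/12.6360
= 26.5170/12.6360
= 2.0985

z = 2.0985


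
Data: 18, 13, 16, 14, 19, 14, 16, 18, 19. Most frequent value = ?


Frequencies: 13:1, 14:2, 16:2, 18:2, 19:2
Max frequency = 2
Mode = 14, 16, 18, 19

Mode = 14, 16, 18, 19


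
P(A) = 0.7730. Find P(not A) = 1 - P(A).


P(not A) = 1 - 0.7730 = 0.2270

P(not A) = 0.2270


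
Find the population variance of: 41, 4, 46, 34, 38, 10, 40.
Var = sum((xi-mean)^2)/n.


Mean = 30.4286
Squared deviations: 111.7551, 698.4694, 242.4694, 12.7551, 57.3265, 417.3265, 91.6122
Sum = 1631.7143
Variance = 1631.7143/7 = 233.1020

Variance = 233.1020


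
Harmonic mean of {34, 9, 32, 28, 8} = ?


Sum of reciprocals = 1/34 + 1/9 + 1/32 + 1/28 + 1/8 = 0.332487
HM = 5/0.332487 = 15.0382

HM = 15.0382


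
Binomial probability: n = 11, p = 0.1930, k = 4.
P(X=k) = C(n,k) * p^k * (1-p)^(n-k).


C(11,4) = 330
p^4 = 0.001387
(1-p)^7 = 0.222902
P = 330 * 0.001387 * 0.222902 = 0.1021

P(X=4) = 0.1021


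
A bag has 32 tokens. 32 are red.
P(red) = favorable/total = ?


P = 32/32 = 1.0000

P = 1.0000


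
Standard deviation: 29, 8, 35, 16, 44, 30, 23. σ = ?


Mean = 26.4286
Variance = 123.1020
SD = sqrt(123.1020) = 11.0951

SD = 11.0951


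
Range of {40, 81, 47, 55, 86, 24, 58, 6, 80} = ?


Max = 86, Min = 6
Range = 86 - 6 = 80

Range = 80


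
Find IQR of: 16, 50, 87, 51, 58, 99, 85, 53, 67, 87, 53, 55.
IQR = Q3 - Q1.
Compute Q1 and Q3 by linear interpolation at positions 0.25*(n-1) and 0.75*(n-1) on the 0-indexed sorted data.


Sorted: 16, 50, 51, 53, 53, 55, 58, 67, 85, 87, 87, 99
Q1 (25th %ile) = 52.5000
Q3 (75th %ile) = 85.5000
IQR = 85.5000 - 52.5000 = 33.0000

IQR = 33.0000


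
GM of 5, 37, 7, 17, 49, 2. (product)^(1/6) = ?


Product = 5 × 37 × 7 × 17 × 49 × 2 = 2157470
GM = 2157470^(1/6) = 11.3673

GM = 11.3673


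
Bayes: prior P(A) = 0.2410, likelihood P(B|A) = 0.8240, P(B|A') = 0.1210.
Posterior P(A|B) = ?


P(B) = P(B|A)*P(A) + P(B|A')*P(A')
= 0.8240*0.2410 + 0.1210*0.7590
= 0.198584 + 0.091839 = 0.290423
P(A|B) = 0.198584/0.290423 = 0.6838

P(A|B) = 0.6838


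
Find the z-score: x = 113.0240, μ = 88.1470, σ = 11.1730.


z = (113.0240 - 88.1470)/11.1730
= 24.8770/11.1730
= 2.2265

z = 2.2265


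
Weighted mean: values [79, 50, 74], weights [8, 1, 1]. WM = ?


Numerator = 79*8 + 50*1 + 74*1 = 756
Denominator = 8 + 1 + 1 = 10
WM = 756/10 = 75.6000

WM = 75.6000


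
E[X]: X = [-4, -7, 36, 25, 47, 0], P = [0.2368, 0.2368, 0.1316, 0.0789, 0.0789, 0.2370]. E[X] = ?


E[X] = -4*0.2368 - 7*0.2368 + 36*0.1316 + 25*0.0789 + 47*0.0789 + 0*0.2370
= -0.9472 - 1.6576 + 4.7376 + 1.9725 + 3.7083 + 0
= 7.8136

E[X] = 7.8136


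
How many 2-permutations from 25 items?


P(25,2) = 25!/23!
= 15511210043330985984000000/25852016738884976640000
= 600

P(25,2) = 600


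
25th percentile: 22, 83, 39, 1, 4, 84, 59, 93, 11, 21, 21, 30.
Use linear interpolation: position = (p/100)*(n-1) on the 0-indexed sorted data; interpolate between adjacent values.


Sorted: 1, 4, 11, 21, 21, 22, 30, 39, 59, 83, 84, 93
n = 12
Index = 25/100 * 11 = 2.7500
Lower = data[2] = 11, Upper = data[3] = 21
P25 = 11 + 0.7500*(10) = 18.5000

P25 = 18.5000


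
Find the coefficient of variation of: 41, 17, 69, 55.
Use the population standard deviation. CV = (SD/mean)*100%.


Mean = 45.5000
SD = 19.2029
CV = (19.2029/45.5000)*100 = 42.2041%

CV = 42.2041%


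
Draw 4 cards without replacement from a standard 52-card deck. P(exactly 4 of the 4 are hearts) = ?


Hypergeometric: P(X=4) = C(13,4)·C(39,0) / C(52,4)
= 715 × 1 / 270725
= 715/270725 = 0.0026

P = 0.0026


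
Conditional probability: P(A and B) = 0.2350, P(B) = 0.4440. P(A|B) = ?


P(A|B) = 0.2350/0.4440 = 0.5293

P(A|B) = 0.5293


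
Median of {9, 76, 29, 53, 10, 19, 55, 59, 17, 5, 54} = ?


Sorted: 5, 9, 10, 17, 19, 29, 53, 54, 55, 59, 76
n = 11 (odd)
Middle value = 29

Median = 29


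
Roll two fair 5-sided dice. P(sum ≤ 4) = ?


Total outcomes = 5×5 = 25
Favorable (sum ≤ 4): 6
P = 6/25 = 0.2400

P = 0.2400


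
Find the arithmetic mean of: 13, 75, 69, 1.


Sum = 13 + 75 + 69 + 1 = 158
n = 4
Mean = 158/4 = 39.5000

Mean = 39.5000


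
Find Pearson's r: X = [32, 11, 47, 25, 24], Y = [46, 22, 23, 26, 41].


Mean X = 27.8000, Mean Y = 31.6000
SD X = 11.754148, SD Y = 9.931767
Cov = 7.320000
r = 7.320000/(11.754148*9.931767) = 0.0627

r = 0.0627


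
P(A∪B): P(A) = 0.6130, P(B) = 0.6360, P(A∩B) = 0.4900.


P(A∪B) = 0.6130 + 0.6360 - 0.4900
= 1.2490 - 0.4900
= 0.7590

P(A∪B) = 0.7590


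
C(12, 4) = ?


C(12,4) = 12!/(4! × 8!)
= 479001600/(24 × 40320)
= 495

C(12,4) = 495


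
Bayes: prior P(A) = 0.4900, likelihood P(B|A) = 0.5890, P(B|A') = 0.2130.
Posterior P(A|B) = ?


P(B) = P(B|A)*P(A) + P(B|A')*P(A')
= 0.5890*0.4900 + 0.2130*0.5100
= 0.288610 + 0.108630 = 0.397240
P(A|B) = 0.288610/0.397240 = 0.7265

P(A|B) = 0.7265


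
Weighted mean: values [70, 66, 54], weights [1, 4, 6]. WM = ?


Numerator = 70*1 + 66*4 + 54*6 = 658
Denominator = 1 + 4 + 6 = 11
WM = 658/11 = 59.8182

WM = 59.8182


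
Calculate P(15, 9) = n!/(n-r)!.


P(15,9) = 15!/6!
= 1307674368000/720
= 1816214400

P(15,9) = 1816214400


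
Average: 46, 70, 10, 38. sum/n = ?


Sum = 46 + 70 + 10 + 38 = 164
n = 4
Mean = 164/4 = 41.0000

Mean = 41.0000


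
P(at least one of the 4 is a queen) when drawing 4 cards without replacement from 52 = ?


P(at least one) = 1 - P(none)
P(none) = (48/52) × (47/51) × (46/50) × (45/49) = 0.718737
P(at least one) = 1 - 0.718737 = 0.2813

P = 0.2813


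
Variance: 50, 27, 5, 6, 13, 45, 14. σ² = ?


Mean = 22.8571
Squared deviations: 736.7347, 17.1633, 318.8776, 284.1633, 97.1633, 490.3061, 78.4490
Sum = 2022.8571
Variance = 2022.8571/7 = 288.9796

Variance = 288.9796


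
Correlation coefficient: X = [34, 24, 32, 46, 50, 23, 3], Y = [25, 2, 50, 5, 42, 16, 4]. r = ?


Mean X = 30.2857, Mean Y = 20.5714
SD X = 14.586827, SD Y = 17.839420
Cov = 120.979592
r = 120.979592/(14.586827*17.839420) = 0.4649

r = 0.4649


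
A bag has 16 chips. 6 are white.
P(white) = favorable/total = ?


P = 6/16 = 0.3750

P = 0.3750


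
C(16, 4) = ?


C(16,4) = 16!/(4! × 12!)
= 20922789888000/(24 × 479001600)
= 1820

C(16,4) = 1820


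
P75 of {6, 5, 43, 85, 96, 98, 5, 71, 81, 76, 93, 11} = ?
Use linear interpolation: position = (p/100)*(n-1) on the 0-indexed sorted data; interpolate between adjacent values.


Sorted: 5, 5, 6, 11, 43, 71, 76, 81, 85, 93, 96, 98
n = 12
Index = 75/100 * 11 = 8.2500
Lower = data[8] = 85, Upper = data[9] = 93
P75 = 85 + 0.2500*(8) = 87.0000

P75 = 87.0000


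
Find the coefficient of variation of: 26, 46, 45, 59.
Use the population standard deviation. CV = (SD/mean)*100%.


Mean = 44.0000
SD = 11.7686
CV = (11.7686/44.0000)*100 = 26.7468%

CV = 26.7468%


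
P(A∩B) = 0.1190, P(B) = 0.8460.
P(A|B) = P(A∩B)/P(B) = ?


P(A|B) = 0.1190/0.8460 = 0.1407

P(A|B) = 0.1407


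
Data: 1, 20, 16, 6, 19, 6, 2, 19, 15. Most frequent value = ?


Frequencies: 1:1, 2:1, 6:2, 15:1, 16:1, 19:2, 20:1
Max frequency = 2
Mode = 6, 19

Mode = 6, 19


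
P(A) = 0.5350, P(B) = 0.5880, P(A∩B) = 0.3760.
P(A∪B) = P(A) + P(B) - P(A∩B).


P(A∪B) = 0.5350 + 0.5880 - 0.3760
= 1.1230 - 0.3760
= 0.7470

P(A∪B) = 0.7470


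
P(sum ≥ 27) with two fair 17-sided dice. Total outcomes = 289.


Total outcomes = 17×17 = 289
Favorable (sum ≥ 27): 36
P = 36/289 = 0.1246

P = 0.1246


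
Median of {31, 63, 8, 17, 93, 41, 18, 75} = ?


Sorted: 8, 17, 18, 31, 41, 63, 75, 93
n = 8 (even)
Middle values: 31 and 41
Median = (31+41)/2 = 36.0000

Median = 36.0000


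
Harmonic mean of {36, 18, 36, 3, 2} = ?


Sum of reciprocals = 1/36 + 1/18 + 1/36 + 1/3 + 1/2 = 0.944444
HM = 5/0.944444 = 5.2941

HM = 5.2941


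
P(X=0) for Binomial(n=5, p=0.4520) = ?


C(5,0) = 1
p^0 = 1.000000
(1-p)^5 = 0.049420
P = 1 * 1.000000 * 0.049420 = 0.0494

P(X=0) = 0.0494


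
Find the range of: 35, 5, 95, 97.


Max = 97, Min = 5
Range = 97 - 5 = 92

Range = 92


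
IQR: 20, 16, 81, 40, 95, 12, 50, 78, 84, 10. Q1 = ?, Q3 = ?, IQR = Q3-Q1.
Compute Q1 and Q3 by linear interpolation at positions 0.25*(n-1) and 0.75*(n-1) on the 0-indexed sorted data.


Sorted: 10, 12, 16, 20, 40, 50, 78, 81, 84, 95
Q1 (25th %ile) = 17.0000
Q3 (75th %ile) = 80.2500
IQR = 80.2500 - 17.0000 = 63.2500

IQR = 63.2500


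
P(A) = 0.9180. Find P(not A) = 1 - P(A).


P(not A) = 1 - 0.9180 = 0.0820

P(not A) = 0.0820


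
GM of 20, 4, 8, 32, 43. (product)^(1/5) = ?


Product = 20 × 4 × 8 × 32 × 43 = 880640
GM = 880640^(1/5) = 15.4511

GM = 15.4511


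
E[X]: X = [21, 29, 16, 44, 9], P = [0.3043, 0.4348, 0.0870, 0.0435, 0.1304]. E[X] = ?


E[X] = 21*0.3043 + 29*0.4348 + 16*0.0870 + 44*0.0435 + 9*0.1304
= 6.3903 + 12.6092 + 1.3920 + 1.9140 + 1.1736
= 23.4791

E[X] = 23.4791


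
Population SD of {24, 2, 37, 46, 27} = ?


Mean = 27.2000
Variance = 218.9600
SD = sqrt(218.9600) = 14.7973

SD = 14.7973


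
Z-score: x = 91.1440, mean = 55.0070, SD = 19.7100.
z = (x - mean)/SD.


z = (91.1440 - 55.0070)/19.7100
= 36.1370/19.7100
= 1.8334

z = 1.8334


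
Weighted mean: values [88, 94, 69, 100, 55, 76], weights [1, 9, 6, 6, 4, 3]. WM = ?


Numerator = 88*1 + 94*9 + 69*6 + 100*6 + 55*4 + 76*3 = 2396
Denominator = 1 + 9 + 6 + 6 + 4 + 3 = 29
WM = 2396/29 = 82.6207

WM = 82.6207


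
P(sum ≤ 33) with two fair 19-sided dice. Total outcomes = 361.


Total outcomes = 19×19 = 361
Favorable (sum ≤ 33): 346
P = 346/361 = 0.9584

P = 0.9584


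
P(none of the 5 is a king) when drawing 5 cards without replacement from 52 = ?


P(no kings) = (48/52) × (47/51) × (46/50) × (45/49) × (44/48)
= 0.6588

P = 0.6588


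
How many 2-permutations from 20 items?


P(20,2) = 20!/18!
= 2432902008176640000/6402373705728000
= 380

P(20,2) = 380


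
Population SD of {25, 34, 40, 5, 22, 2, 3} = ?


Mean = 18.7143
Variance = 207.3469
SD = sqrt(207.3469) = 14.3995

SD = 14.3995


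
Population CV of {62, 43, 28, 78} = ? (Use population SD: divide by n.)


Mean = 52.7500
SD = 18.9126
CV = (18.9126/52.7500)*100 = 35.8533%

CV = 35.8533%


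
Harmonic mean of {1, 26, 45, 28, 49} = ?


Sum of reciprocals = 1/1 + 1/26 + 1/45 + 1/28 + 1/49 = 1.116806
HM = 5/1.116806 = 4.4771

HM = 4.4771


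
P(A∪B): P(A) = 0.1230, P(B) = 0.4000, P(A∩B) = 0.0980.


P(A∪B) = 0.1230 + 0.4000 - 0.0980
= 0.5230 - 0.0980
= 0.4250

P(A∪B) = 0.4250


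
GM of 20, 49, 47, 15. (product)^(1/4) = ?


Product = 20 × 49 × 47 × 15 = 690900
GM = 690900^(1/4) = 28.8306

GM = 28.8306


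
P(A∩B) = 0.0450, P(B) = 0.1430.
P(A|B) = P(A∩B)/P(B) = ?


P(A|B) = 0.0450/0.1430 = 0.3147

P(A|B) = 0.3147


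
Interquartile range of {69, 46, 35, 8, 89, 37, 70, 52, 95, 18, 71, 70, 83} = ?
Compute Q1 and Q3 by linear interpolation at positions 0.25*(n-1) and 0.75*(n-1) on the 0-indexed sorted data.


Sorted: 8, 18, 35, 37, 46, 52, 69, 70, 70, 71, 83, 89, 95
Q1 (25th %ile) = 37.0000
Q3 (75th %ile) = 71.0000
IQR = 71.0000 - 37.0000 = 34.0000

IQR = 34.0000


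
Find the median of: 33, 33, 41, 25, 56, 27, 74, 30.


Sorted: 25, 27, 30, 33, 33, 41, 56, 74
n = 8 (even)
Middle values: 33 and 33
Median = (33+33)/2 = 33.0000

Median = 33.0000


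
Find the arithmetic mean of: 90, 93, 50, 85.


Sum = 90 + 93 + 50 + 85 = 318
n = 4
Mean = 318/4 = 79.5000

Mean = 79.5000


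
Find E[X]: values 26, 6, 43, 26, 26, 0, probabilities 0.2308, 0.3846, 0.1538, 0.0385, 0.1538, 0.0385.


E[X] = 26*0.2308 + 6*0.3846 + 43*0.1538 + 26*0.0385 + 26*0.1538 + 0*0.0385
= 6.0008 + 2.3076 + 6.6134 + 1.0010 + 3.9988 + 0
= 19.9216

E[X] = 19.9216


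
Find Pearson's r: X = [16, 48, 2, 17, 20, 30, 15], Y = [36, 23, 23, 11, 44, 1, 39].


Mean X = 21.1429, Mean Y = 25.2857
SD X = 13.356952, SD Y = 14.429279
Cov = -47.755102
r = -47.755102/(13.356952*14.429279) = -0.2478

r = -0.2478


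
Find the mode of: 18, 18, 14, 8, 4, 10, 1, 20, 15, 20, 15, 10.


Frequencies: 1:1, 4:1, 8:1, 10:2, 14:1, 15:2, 18:2, 20:2
Max frequency = 2
Mode = 10, 15, 18, 20

Mode = 10, 15, 18, 20


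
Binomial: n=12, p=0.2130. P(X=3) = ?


C(12,3) = 220
p^3 = 0.009664
(1-p)^9 = 0.115817
P = 220 * 0.009664 * 0.115817 = 0.2462

P(X=3) = 0.2462


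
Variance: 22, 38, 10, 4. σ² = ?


Mean = 18.5000
Squared deviations: 12.2500, 380.2500, 72.2500, 210.2500
Sum = 675.0000
Variance = 675.0000/4 = 168.7500

Variance = 168.7500


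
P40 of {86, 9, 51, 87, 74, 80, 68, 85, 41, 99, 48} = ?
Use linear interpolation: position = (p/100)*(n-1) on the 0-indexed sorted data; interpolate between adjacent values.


Sorted: 9, 41, 48, 51, 68, 74, 80, 85, 86, 87, 99
n = 11
Index = 40/100 * 10 = 4.0000
Lower = data[4] = 68, Upper = data[5] = 74
P40 = 68 + 0*(6) = 68.0000

P40 = 68.0000


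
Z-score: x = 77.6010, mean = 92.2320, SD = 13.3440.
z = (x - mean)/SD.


z = (77.6010 - 92.2320)/13.3440
= -14.6310/13.3440
= -1.0964

z = -1.0964


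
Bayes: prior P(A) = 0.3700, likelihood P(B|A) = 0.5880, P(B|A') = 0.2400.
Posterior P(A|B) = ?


P(B) = P(B|A)*P(A) + P(B|A')*P(A')
= 0.5880*0.3700 + 0.2400*0.6300
= 0.217560 + 0.151200 = 0.368760
P(A|B) = 0.217560/0.368760 = 0.5900

P(A|B) = 0.5900


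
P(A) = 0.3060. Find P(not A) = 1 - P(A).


P(not A) = 1 - 0.3060 = 0.6940

P(not A) = 0.6940


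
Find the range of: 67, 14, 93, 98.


Max = 98, Min = 14
Range = 98 - 14 = 84

Range = 84


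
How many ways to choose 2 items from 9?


C(9,2) = 9!/(2! × 7!)
= 362880/(2 × 5040)
= 36

C(9,2) = 36


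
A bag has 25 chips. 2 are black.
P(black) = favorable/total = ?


P = 2/25 = 0.0800

P = 0.0800


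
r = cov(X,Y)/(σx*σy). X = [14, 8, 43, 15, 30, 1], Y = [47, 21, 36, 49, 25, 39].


Mean X = 18.5000, Mean Y = 36.1667
SD X = 14.032700, SD Y = 10.366881
Cov = -19.416667
r = -19.416667/(14.032700*10.366881) = -0.1335

r = -0.1335


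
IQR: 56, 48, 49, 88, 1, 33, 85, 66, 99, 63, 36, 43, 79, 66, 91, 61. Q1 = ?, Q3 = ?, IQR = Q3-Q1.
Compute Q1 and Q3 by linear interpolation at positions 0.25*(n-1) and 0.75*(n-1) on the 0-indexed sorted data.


Sorted: 1, 33, 36, 43, 48, 49, 56, 61, 63, 66, 66, 79, 85, 88, 91, 99
Q1 (25th %ile) = 46.7500
Q3 (75th %ile) = 80.5000
IQR = 80.5000 - 46.7500 = 33.7500

IQR = 33.7500


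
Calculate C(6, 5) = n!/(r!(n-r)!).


C(6,5) = 6!/(5! × 1!)
= 720/(120 × 1)
= 6

C(6,5) = 6


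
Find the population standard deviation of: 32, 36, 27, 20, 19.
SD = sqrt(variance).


Mean = 26.8000
Variance = 43.7600
SD = sqrt(43.7600) = 6.6151

SD = 6.6151


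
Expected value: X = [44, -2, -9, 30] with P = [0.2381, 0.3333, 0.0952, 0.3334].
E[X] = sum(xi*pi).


E[X] = 44*0.2381 - 2*0.3333 - 9*0.0952 + 30*0.3334
= 10.4764 - 0.6666 - 0.8568 + 10.0020
= 18.9550

E[X] = 18.9550


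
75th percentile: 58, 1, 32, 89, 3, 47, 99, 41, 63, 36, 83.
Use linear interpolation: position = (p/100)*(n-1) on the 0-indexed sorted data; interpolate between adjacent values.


Sorted: 1, 3, 32, 36, 41, 47, 58, 63, 83, 89, 99
n = 11
Index = 75/100 * 10 = 7.5000
Lower = data[7] = 63, Upper = data[8] = 83
P75 = 63 + 0.5000*(20) = 73.0000

P75 = 73.0000


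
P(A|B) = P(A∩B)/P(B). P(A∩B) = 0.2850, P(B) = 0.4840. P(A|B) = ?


P(A|B) = 0.2850/0.4840 = 0.5888

P(A|B) = 0.5888


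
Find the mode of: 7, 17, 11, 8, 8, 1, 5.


Frequencies: 1:1, 5:1, 7:1, 8:2, 11:1, 17:1
Max frequency = 2
Mode = 8

Mode = 8


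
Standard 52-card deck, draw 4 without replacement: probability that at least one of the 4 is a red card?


P(at least one) = 1 - P(none)
P(none) = (26/52) × (25/51) × (24/50) × (23/49) = 0.055222
P(at least one) = 1 - 0.055222 = 0.9448

P = 0.9448


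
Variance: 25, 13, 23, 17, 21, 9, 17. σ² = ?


Mean = 17.8571
Squared deviations: 51.0204, 23.5918, 26.4490, 0.7347, 9.8776, 78.4490, 0.7347
Sum = 190.8571
Variance = 190.8571/7 = 27.2653

Variance = 27.2653


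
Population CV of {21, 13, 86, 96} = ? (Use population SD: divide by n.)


Mean = 54.0000
SD = 37.2760
CV = (37.2760/54.0000)*100 = 69.0296%

CV = 69.0296%


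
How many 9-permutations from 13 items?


P(13,9) = 13!/4!
= 6227020800/24
= 259459200

P(13,9) = 259459200


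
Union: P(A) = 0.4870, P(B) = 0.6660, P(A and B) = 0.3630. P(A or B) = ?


P(A∪B) = 0.4870 + 0.6660 - 0.3630
= 1.1530 - 0.3630
= 0.7900

P(A∪B) = 0.7900


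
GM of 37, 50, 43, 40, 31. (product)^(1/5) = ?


Product = 37 × 50 × 43 × 40 × 31 = 98642000
GM = 98642000^(1/5) = 39.7020

GM = 39.7020


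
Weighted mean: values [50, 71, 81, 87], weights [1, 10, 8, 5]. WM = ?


Numerator = 50*1 + 71*10 + 81*8 + 87*5 = 1843
Denominator = 1 + 10 + 8 + 5 = 24
WM = 1843/24 = 76.7917

WM = 76.7917


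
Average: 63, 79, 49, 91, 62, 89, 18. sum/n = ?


Sum = 63 + 79 + 49 + 91 + 62 + 89 + 18 = 451
n = 7
Mean = 451/7 = 64.4286

Mean = 64.4286


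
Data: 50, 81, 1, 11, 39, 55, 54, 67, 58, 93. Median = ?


Sorted: 1, 11, 39, 50, 54, 55, 58, 67, 81, 93
n = 10 (even)
Middle values: 54 and 55
Median = (54+55)/2 = 54.5000

Median = 54.5000


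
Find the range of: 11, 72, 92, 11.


Max = 92, Min = 11
Range = 92 - 11 = 81

Range = 81


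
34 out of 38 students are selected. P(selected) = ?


P = 34/38 = 0.8947

P = 0.8947


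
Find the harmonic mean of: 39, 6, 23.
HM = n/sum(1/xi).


Sum of reciprocals = 1/39 + 1/6 + 1/23 = 0.235786
HM = 3/0.235786 = 12.7234

HM = 12.7234


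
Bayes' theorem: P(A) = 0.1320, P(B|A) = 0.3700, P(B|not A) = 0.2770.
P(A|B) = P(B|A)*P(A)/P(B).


P(B) = P(B|A)*P(A) + P(B|A')*P(A')
= 0.3700*0.1320 + 0.2770*0.8680
= 0.048840 + 0.240436 = 0.289276
P(A|B) = 0.048840/0.289276 = 0.1688

P(A|B) = 0.1688


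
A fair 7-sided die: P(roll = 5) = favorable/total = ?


Favorable outcomes (roll = 5): 1
Total outcomes = 7
P = 1/7 = 0.1429

P = 0.1429


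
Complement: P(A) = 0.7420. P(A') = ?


P(not A) = 1 - 0.7420 = 0.2580

P(not A) = 0.2580


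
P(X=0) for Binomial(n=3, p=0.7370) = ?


C(3,0) = 1
p^0 = 1.000000
(1-p)^3 = 0.018191
P = 1 * 1.000000 * 0.018191 = 0.0182

P(X=0) = 0.0182


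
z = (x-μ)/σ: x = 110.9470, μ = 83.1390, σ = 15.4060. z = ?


z = (110.9470 - 83.1390)/15.4060
= 27.8080/15.4060
= 1.8050

z = 1.8050


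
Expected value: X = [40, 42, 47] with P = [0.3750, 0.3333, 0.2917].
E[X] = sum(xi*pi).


E[X] = 40*0.3750 + 42*0.3333 + 47*0.2917
= 15.0000 + 13.9986 + 13.7099
= 42.7085

E[X] = 42.7085
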